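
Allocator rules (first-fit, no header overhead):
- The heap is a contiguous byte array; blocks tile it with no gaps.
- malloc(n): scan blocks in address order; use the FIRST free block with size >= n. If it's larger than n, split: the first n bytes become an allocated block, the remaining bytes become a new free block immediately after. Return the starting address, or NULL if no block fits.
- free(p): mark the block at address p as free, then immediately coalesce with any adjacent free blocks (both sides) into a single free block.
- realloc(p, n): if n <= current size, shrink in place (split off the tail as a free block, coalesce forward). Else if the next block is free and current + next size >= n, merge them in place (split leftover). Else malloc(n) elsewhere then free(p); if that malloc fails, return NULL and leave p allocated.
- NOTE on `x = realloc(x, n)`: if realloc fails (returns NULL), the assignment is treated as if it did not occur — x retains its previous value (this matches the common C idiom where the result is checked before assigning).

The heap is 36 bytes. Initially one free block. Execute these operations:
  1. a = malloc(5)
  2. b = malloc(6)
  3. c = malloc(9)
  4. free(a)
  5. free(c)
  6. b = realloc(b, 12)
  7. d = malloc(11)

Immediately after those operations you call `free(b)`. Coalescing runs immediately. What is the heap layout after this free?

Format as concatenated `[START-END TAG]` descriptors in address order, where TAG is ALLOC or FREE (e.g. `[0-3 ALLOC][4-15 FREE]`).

Op 1: a = malloc(5) -> a = 0; heap: [0-4 ALLOC][5-35 FREE]
Op 2: b = malloc(6) -> b = 5; heap: [0-4 ALLOC][5-10 ALLOC][11-35 FREE]
Op 3: c = malloc(9) -> c = 11; heap: [0-4 ALLOC][5-10 ALLOC][11-19 ALLOC][20-35 FREE]
Op 4: free(a) -> (freed a); heap: [0-4 FREE][5-10 ALLOC][11-19 ALLOC][20-35 FREE]
Op 5: free(c) -> (freed c); heap: [0-4 FREE][5-10 ALLOC][11-35 FREE]
Op 6: b = realloc(b, 12) -> b = 5; heap: [0-4 FREE][5-16 ALLOC][17-35 FREE]
Op 7: d = malloc(11) -> d = 17; heap: [0-4 FREE][5-16 ALLOC][17-27 ALLOC][28-35 FREE]
free(b): b = 5 -> block [5-16 ALLOC]; mark free, coalesce with adjacent free neighbors -> [0-16 FREE][17-27 ALLOC][28-35 FREE]

Answer: [0-16 FREE][17-27 ALLOC][28-35 FREE]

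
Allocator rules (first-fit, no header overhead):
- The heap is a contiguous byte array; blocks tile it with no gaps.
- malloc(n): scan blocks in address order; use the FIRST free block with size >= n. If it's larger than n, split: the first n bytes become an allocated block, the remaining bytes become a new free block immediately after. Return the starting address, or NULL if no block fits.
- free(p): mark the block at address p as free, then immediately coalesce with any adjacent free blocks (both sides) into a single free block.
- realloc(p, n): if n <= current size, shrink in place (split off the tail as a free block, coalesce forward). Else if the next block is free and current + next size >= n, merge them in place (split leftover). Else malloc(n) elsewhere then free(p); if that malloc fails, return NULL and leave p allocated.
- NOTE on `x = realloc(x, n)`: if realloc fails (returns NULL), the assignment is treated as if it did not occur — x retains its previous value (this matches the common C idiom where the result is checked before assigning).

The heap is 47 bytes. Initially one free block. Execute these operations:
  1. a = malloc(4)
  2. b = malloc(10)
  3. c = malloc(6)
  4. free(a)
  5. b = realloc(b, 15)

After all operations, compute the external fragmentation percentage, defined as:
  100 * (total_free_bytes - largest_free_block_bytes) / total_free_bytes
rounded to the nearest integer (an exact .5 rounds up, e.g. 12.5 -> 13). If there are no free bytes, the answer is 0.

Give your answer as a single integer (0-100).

Answer: 46

Derivation:
Op 1: a = malloc(4) -> a = 0; heap: [0-3 ALLOC][4-46 FREE]
Op 2: b = malloc(10) -> b = 4; heap: [0-3 ALLOC][4-13 ALLOC][14-46 FREE]
Op 3: c = malloc(6) -> c = 14; heap: [0-3 ALLOC][4-13 ALLOC][14-19 ALLOC][20-46 FREE]
Op 4: free(a) -> (freed a); heap: [0-3 FREE][4-13 ALLOC][14-19 ALLOC][20-46 FREE]
Op 5: b = realloc(b, 15) -> b = 20; heap: [0-13 FREE][14-19 ALLOC][20-34 ALLOC][35-46 FREE]
Free blocks: [14 12] total_free=26 largest=14 -> 100*(26-14)/26 = 1200/26 ≈ 46.154 -> rounds to 46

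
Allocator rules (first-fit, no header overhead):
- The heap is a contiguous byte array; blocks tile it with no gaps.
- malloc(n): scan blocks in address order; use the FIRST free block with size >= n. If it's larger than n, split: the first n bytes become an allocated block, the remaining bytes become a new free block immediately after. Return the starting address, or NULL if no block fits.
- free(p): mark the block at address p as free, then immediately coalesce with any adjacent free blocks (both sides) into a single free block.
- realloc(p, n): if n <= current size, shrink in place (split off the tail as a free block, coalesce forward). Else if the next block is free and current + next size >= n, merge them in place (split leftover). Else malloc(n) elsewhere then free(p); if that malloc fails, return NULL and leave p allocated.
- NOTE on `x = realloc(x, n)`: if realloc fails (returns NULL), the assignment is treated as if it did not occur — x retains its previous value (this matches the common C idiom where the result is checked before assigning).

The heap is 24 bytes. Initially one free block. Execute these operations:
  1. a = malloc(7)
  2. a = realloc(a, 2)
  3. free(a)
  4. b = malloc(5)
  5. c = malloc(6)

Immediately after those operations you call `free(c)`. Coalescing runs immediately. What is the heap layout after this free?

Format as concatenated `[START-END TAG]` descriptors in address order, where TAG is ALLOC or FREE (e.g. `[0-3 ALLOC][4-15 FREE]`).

Answer: [0-4 ALLOC][5-23 FREE]

Derivation:
Op 1: a = malloc(7) -> a = 0; heap: [0-6 ALLOC][7-23 FREE]
Op 2: a = realloc(a, 2) -> a = 0; heap: [0-1 ALLOC][2-23 FREE]
Op 3: free(a) -> (freed a); heap: [0-23 FREE]
Op 4: b = malloc(5) -> b = 0; heap: [0-4 ALLOC][5-23 FREE]
Op 5: c = malloc(6) -> c = 5; heap: [0-4 ALLOC][5-10 ALLOC][11-23 FREE]
free(c): c = 5 -> block [5-10 ALLOC]; mark free, coalesce with adjacent free neighbors -> [0-4 ALLOC][5-23 FREE]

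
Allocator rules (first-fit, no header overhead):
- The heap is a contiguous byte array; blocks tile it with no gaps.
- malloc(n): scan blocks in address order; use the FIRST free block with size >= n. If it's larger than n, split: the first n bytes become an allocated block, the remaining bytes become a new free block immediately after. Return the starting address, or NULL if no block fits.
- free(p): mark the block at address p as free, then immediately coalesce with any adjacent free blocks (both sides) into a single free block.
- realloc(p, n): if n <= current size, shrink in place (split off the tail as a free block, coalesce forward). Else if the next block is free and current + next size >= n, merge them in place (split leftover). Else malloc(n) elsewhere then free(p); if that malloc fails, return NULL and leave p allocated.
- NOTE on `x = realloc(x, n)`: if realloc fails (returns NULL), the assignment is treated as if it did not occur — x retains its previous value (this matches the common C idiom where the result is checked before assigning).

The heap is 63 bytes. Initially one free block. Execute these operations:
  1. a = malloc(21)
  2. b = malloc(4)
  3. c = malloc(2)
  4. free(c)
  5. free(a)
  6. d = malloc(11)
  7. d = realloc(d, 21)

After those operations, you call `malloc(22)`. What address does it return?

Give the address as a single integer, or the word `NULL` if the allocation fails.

Op 1: a = malloc(21) -> a = 0; heap: [0-20 ALLOC][21-62 FREE]
Op 2: b = malloc(4) -> b = 21; heap: [0-20 ALLOC][21-24 ALLOC][25-62 FREE]
Op 3: c = malloc(2) -> c = 25; heap: [0-20 ALLOC][21-24 ALLOC][25-26 ALLOC][27-62 FREE]
Op 4: free(c) -> (freed c); heap: [0-20 ALLOC][21-24 ALLOC][25-62 FREE]
Op 5: free(a) -> (freed a); heap: [0-20 FREE][21-24 ALLOC][25-62 FREE]
Op 6: d = malloc(11) -> d = 0; heap: [0-10 ALLOC][11-20 FREE][21-24 ALLOC][25-62 FREE]
Op 7: d = realloc(d, 21) -> d = 0; heap: [0-20 ALLOC][21-24 ALLOC][25-62 FREE]
malloc(22): first-fit scan over [0-20 ALLOC][21-24 ALLOC][25-62 FREE] -> 25

Answer: 25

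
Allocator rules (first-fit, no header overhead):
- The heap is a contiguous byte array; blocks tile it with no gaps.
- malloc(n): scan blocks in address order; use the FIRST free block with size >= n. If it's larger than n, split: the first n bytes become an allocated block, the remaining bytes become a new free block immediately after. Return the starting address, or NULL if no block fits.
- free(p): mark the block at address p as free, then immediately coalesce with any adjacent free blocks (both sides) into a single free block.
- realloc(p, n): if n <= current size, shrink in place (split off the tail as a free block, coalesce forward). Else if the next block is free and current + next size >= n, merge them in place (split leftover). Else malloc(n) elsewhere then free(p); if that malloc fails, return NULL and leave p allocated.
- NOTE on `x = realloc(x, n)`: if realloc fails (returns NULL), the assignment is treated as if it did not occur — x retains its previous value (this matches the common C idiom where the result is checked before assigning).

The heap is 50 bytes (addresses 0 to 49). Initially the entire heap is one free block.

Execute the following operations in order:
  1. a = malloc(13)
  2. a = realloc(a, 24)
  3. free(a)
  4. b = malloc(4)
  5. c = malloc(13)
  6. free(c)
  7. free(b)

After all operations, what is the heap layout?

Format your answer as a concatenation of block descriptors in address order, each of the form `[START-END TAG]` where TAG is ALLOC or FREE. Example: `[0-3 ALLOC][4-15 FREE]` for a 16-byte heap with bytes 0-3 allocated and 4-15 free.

Op 1: a = malloc(13) -> a = 0; heap: [0-12 ALLOC][13-49 FREE]
Op 2: a = realloc(a, 24) -> a = 0; heap: [0-23 ALLOC][24-49 FREE]
Op 3: free(a) -> (freed a); heap: [0-49 FREE]
Op 4: b = malloc(4) -> b = 0; heap: [0-3 ALLOC][4-49 FREE]
Op 5: c = malloc(13) -> c = 4; heap: [0-3 ALLOC][4-16 ALLOC][17-49 FREE]
Op 6: free(c) -> (freed c); heap: [0-3 ALLOC][4-49 FREE]
Op 7: free(b) -> (freed b); heap: [0-49 FREE]

Answer: [0-49 FREE]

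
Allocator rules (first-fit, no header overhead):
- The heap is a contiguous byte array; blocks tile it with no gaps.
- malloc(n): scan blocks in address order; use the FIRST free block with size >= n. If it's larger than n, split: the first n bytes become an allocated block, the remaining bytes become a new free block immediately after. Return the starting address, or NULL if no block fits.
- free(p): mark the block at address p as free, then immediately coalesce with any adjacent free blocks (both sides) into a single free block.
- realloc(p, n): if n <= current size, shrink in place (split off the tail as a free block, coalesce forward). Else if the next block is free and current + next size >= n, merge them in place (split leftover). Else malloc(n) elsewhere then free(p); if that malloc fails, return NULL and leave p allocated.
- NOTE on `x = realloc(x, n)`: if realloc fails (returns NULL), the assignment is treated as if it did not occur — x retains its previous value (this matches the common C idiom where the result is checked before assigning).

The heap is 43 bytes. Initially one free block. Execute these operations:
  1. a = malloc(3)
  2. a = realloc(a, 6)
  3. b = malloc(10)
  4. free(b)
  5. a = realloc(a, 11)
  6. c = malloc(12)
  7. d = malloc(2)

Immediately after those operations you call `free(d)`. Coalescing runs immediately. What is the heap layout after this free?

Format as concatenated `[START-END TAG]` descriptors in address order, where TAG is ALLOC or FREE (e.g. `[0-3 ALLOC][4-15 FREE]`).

Answer: [0-10 ALLOC][11-22 ALLOC][23-42 FREE]

Derivation:
Op 1: a = malloc(3) -> a = 0; heap: [0-2 ALLOC][3-42 FREE]
Op 2: a = realloc(a, 6) -> a = 0; heap: [0-5 ALLOC][6-42 FREE]
Op 3: b = malloc(10) -> b = 6; heap: [0-5 ALLOC][6-15 ALLOC][16-42 FREE]
Op 4: free(b) -> (freed b); heap: [0-5 ALLOC][6-42 FREE]
Op 5: a = realloc(a, 11) -> a = 0; heap: [0-10 ALLOC][11-42 FREE]
Op 6: c = malloc(12) -> c = 11; heap: [0-10 ALLOC][11-22 ALLOC][23-42 FREE]
Op 7: d = malloc(2) -> d = 23; heap: [0-10 ALLOC][11-22 ALLOC][23-24 ALLOC][25-42 FREE]
free(d): d = 23 -> block [23-24 ALLOC]; mark free, coalesce with adjacent free neighbors -> [0-10 ALLOC][11-22 ALLOC][23-42 FREE]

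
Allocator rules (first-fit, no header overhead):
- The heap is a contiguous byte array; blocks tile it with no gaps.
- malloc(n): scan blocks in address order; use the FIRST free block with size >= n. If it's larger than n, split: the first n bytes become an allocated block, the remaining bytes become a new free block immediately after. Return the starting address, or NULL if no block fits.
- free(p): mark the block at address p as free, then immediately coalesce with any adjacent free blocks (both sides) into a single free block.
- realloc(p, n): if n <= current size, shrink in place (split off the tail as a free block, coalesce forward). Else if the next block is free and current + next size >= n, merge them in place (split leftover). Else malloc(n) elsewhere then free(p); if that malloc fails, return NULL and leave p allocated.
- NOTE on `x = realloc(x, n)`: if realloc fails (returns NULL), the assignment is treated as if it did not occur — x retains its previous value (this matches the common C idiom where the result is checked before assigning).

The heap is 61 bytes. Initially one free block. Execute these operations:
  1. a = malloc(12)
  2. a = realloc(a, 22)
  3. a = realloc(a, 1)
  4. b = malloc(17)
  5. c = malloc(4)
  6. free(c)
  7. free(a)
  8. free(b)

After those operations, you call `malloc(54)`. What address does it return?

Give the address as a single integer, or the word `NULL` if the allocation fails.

Op 1: a = malloc(12) -> a = 0; heap: [0-11 ALLOC][12-60 FREE]
Op 2: a = realloc(a, 22) -> a = 0; heap: [0-21 ALLOC][22-60 FREE]
Op 3: a = realloc(a, 1) -> a = 0; heap: [0-0 ALLOC][1-60 FREE]
Op 4: b = malloc(17) -> b = 1; heap: [0-0 ALLOC][1-17 ALLOC][18-60 FREE]
Op 5: c = malloc(4) -> c = 18; heap: [0-0 ALLOC][1-17 ALLOC][18-21 ALLOC][22-60 FREE]
Op 6: free(c) -> (freed c); heap: [0-0 ALLOC][1-17 ALLOC][18-60 FREE]
Op 7: free(a) -> (freed a); heap: [0-0 FREE][1-17 ALLOC][18-60 FREE]
Op 8: free(b) -> (freed b); heap: [0-60 FREE]
malloc(54): first-fit scan over [0-60 FREE] -> 0

Answer: 0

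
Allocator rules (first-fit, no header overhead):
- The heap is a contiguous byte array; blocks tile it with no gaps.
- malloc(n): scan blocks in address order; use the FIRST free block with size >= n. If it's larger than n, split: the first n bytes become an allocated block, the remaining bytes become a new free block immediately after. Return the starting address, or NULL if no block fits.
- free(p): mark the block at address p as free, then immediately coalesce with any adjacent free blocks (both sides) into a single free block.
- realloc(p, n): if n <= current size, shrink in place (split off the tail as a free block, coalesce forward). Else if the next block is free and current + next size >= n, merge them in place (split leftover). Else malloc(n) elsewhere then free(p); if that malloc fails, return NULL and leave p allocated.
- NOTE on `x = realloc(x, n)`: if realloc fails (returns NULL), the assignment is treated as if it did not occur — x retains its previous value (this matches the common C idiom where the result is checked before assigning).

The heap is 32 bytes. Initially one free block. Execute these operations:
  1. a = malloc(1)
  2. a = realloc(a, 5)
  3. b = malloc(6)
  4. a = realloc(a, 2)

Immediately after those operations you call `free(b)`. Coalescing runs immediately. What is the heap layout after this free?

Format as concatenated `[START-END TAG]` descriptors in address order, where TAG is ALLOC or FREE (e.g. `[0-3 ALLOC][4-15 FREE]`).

Op 1: a = malloc(1) -> a = 0; heap: [0-0 ALLOC][1-31 FREE]
Op 2: a = realloc(a, 5) -> a = 0; heap: [0-4 ALLOC][5-31 FREE]
Op 3: b = malloc(6) -> b = 5; heap: [0-4 ALLOC][5-10 ALLOC][11-31 FREE]
Op 4: a = realloc(a, 2) -> a = 0; heap: [0-1 ALLOC][2-4 FREE][5-10 ALLOC][11-31 FREE]
free(b): b = 5 -> block [5-10 ALLOC]; mark free, coalesce with adjacent free neighbors -> [0-1 ALLOC][2-31 FREE]

Answer: [0-1 ALLOC][2-31 FREE]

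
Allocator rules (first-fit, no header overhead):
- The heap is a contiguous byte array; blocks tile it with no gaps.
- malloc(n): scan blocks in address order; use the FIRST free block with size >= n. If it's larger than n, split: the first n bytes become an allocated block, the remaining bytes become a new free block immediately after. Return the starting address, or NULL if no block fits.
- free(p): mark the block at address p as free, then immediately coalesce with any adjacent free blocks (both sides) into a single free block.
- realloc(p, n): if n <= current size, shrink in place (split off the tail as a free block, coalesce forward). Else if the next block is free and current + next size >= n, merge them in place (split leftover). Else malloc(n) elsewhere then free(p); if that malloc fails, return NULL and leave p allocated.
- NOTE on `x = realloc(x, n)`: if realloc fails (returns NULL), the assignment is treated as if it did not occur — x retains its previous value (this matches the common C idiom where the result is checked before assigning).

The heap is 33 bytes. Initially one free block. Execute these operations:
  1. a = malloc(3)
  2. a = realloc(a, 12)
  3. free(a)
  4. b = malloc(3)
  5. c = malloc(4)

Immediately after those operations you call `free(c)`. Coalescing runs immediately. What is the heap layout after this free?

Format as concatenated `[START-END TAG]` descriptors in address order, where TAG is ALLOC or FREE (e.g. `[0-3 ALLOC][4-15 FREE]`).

Op 1: a = malloc(3) -> a = 0; heap: [0-2 ALLOC][3-32 FREE]
Op 2: a = realloc(a, 12) -> a = 0; heap: [0-11 ALLOC][12-32 FREE]
Op 3: free(a) -> (freed a); heap: [0-32 FREE]
Op 4: b = malloc(3) -> b = 0; heap: [0-2 ALLOC][3-32 FREE]
Op 5: c = malloc(4) -> c = 3; heap: [0-2 ALLOC][3-6 ALLOC][7-32 FREE]
free(c): c = 3 -> block [3-6 ALLOC]; mark free, coalesce with adjacent free neighbors -> [0-2 ALLOC][3-32 FREE]

Answer: [0-2 ALLOC][3-32 FREE]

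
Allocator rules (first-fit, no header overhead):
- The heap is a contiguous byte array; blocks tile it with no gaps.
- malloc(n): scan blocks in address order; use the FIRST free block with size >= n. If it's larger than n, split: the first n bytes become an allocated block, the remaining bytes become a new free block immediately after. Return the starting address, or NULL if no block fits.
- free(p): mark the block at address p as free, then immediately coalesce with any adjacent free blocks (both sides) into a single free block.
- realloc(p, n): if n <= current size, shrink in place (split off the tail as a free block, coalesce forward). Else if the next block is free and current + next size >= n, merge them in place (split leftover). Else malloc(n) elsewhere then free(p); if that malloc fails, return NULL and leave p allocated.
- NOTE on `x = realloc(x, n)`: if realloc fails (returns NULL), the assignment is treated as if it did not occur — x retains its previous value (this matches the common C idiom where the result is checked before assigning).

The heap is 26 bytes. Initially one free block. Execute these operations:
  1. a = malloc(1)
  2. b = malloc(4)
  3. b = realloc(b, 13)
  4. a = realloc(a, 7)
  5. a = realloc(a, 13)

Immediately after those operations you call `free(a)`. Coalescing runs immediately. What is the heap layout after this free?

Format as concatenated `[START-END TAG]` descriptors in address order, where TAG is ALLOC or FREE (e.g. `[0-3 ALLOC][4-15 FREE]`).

Op 1: a = malloc(1) -> a = 0; heap: [0-0 ALLOC][1-25 FREE]
Op 2: b = malloc(4) -> b = 1; heap: [0-0 ALLOC][1-4 ALLOC][5-25 FREE]
Op 3: b = realloc(b, 13) -> b = 1; heap: [0-0 ALLOC][1-13 ALLOC][14-25 FREE]
Op 4: a = realloc(a, 7) -> a = 14; heap: [0-0 FREE][1-13 ALLOC][14-20 ALLOC][21-25 FREE]
Op 5: a = realloc(a, 13) -> NULL (a unchanged); heap: [0-0 FREE][1-13 ALLOC][14-20 ALLOC][21-25 FREE]
free(a): a = 14 -> block [14-20 ALLOC]; mark free, coalesce with adjacent free neighbors -> [0-0 FREE][1-13 ALLOC][14-25 FREE]

Answer: [0-0 FREE][1-13 ALLOC][14-25 FREE]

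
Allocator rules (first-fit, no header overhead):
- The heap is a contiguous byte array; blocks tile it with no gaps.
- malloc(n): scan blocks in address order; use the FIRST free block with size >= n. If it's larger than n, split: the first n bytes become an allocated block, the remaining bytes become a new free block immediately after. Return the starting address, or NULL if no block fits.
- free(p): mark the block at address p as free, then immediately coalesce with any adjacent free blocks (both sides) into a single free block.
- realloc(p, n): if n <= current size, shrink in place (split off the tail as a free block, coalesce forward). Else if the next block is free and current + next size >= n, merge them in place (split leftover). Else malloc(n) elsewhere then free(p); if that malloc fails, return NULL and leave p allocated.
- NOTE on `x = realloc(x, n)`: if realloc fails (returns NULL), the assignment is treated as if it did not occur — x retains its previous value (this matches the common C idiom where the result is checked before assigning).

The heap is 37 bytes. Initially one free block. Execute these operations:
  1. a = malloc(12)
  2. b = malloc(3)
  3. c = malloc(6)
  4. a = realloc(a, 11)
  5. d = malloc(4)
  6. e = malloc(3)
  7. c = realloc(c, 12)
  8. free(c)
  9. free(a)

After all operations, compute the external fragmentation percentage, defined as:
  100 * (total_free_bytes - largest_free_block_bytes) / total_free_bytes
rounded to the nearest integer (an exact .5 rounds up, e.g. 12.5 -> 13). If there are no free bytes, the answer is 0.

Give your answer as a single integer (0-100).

Op 1: a = malloc(12) -> a = 0; heap: [0-11 ALLOC][12-36 FREE]
Op 2: b = malloc(3) -> b = 12; heap: [0-11 ALLOC][12-14 ALLOC][15-36 FREE]
Op 3: c = malloc(6) -> c = 15; heap: [0-11 ALLOC][12-14 ALLOC][15-20 ALLOC][21-36 FREE]
Op 4: a = realloc(a, 11) -> a = 0; heap: [0-10 ALLOC][11-11 FREE][12-14 ALLOC][15-20 ALLOC][21-36 FREE]
Op 5: d = malloc(4) -> d = 21; heap: [0-10 ALLOC][11-11 FREE][12-14 ALLOC][15-20 ALLOC][21-24 ALLOC][25-36 FREE]
Op 6: e = malloc(3) -> e = 25; heap: [0-10 ALLOC][11-11 FREE][12-14 ALLOC][15-20 ALLOC][21-24 ALLOC][25-27 ALLOC][28-36 FREE]
Op 7: c = realloc(c, 12) -> NULL (c unchanged); heap: [0-10 ALLOC][11-11 FREE][12-14 ALLOC][15-20 ALLOC][21-24 ALLOC][25-27 ALLOC][28-36 FREE]
Op 8: free(c) -> (freed c); heap: [0-10 ALLOC][11-11 FREE][12-14 ALLOC][15-20 FREE][21-24 ALLOC][25-27 ALLOC][28-36 FREE]
Op 9: free(a) -> (freed a); heap: [0-11 FREE][12-14 ALLOC][15-20 FREE][21-24 ALLOC][25-27 ALLOC][28-36 FREE]
Free blocks: [12 6 9] total_free=27 largest=12 -> 100*(27-12)/27 = 1500/27 ≈ 55.556 -> rounds to 56

Answer: 56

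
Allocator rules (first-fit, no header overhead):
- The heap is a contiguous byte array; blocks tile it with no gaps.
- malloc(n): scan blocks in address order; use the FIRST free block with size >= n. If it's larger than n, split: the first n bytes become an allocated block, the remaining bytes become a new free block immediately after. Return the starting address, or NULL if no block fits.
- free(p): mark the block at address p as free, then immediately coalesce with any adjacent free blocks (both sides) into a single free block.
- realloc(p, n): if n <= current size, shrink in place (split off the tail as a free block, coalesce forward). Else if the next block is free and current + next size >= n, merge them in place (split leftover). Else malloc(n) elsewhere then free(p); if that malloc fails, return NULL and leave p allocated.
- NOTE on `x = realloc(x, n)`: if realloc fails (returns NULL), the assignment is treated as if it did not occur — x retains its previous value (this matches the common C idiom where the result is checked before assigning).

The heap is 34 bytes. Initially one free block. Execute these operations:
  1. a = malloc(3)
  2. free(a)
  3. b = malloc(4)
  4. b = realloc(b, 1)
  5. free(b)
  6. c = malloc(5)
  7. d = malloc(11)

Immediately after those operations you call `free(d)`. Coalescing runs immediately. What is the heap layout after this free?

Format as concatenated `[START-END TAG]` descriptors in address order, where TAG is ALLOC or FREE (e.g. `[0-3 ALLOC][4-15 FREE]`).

Answer: [0-4 ALLOC][5-33 FREE]

Derivation:
Op 1: a = malloc(3) -> a = 0; heap: [0-2 ALLOC][3-33 FREE]
Op 2: free(a) -> (freed a); heap: [0-33 FREE]
Op 3: b = malloc(4) -> b = 0; heap: [0-3 ALLOC][4-33 FREE]
Op 4: b = realloc(b, 1) -> b = 0; heap: [0-0 ALLOC][1-33 FREE]
Op 5: free(b) -> (freed b); heap: [0-33 FREE]
Op 6: c = malloc(5) -> c = 0; heap: [0-4 ALLOC][5-33 FREE]
Op 7: d = malloc(11) -> d = 5; heap: [0-4 ALLOC][5-15 ALLOC][16-33 FREE]
free(d): d = 5 -> block [5-15 ALLOC]; mark free, coalesce with adjacent free neighbors -> [0-4 ALLOC][5-33 FREE]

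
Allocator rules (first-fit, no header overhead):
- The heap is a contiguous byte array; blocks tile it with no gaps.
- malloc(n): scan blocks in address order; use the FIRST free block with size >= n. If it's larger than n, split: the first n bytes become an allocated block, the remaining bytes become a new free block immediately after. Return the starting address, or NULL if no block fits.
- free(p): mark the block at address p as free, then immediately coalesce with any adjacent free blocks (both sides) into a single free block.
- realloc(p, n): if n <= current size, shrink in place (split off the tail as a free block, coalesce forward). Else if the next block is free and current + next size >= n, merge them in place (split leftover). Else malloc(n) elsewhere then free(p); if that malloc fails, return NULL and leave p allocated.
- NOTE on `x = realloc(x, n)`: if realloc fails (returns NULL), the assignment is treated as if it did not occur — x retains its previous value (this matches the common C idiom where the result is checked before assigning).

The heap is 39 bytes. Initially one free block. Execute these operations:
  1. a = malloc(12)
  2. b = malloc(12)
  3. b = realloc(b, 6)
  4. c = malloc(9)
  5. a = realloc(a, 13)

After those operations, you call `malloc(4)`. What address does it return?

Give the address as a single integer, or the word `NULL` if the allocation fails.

Op 1: a = malloc(12) -> a = 0; heap: [0-11 ALLOC][12-38 FREE]
Op 2: b = malloc(12) -> b = 12; heap: [0-11 ALLOC][12-23 ALLOC][24-38 FREE]
Op 3: b = realloc(b, 6) -> b = 12; heap: [0-11 ALLOC][12-17 ALLOC][18-38 FREE]
Op 4: c = malloc(9) -> c = 18; heap: [0-11 ALLOC][12-17 ALLOC][18-26 ALLOC][27-38 FREE]
Op 5: a = realloc(a, 13) -> NULL (a unchanged); heap: [0-11 ALLOC][12-17 ALLOC][18-26 ALLOC][27-38 FREE]
malloc(4): first-fit scan over [0-11 ALLOC][12-17 ALLOC][18-26 ALLOC][27-38 FREE] -> 27

Answer: 27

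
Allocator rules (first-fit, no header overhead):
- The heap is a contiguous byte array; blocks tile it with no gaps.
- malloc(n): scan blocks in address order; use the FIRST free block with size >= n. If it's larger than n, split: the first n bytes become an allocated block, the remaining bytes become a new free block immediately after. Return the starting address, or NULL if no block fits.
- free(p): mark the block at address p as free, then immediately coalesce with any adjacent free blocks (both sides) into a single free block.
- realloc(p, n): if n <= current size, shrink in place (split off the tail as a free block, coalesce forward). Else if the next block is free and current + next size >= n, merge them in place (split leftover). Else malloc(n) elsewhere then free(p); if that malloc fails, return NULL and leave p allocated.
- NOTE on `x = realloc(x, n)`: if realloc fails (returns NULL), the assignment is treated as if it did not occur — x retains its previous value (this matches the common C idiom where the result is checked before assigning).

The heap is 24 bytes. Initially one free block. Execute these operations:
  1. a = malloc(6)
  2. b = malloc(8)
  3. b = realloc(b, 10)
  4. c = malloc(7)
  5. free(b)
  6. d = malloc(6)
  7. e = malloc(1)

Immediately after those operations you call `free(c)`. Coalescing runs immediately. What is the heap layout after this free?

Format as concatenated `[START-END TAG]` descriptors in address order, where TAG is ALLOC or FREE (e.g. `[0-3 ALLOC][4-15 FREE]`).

Answer: [0-5 ALLOC][6-11 ALLOC][12-12 ALLOC][13-23 FREE]

Derivation:
Op 1: a = malloc(6) -> a = 0; heap: [0-5 ALLOC][6-23 FREE]
Op 2: b = malloc(8) -> b = 6; heap: [0-5 ALLOC][6-13 ALLOC][14-23 FREE]
Op 3: b = realloc(b, 10) -> b = 6; heap: [0-5 ALLOC][6-15 ALLOC][16-23 FREE]
Op 4: c = malloc(7) -> c = 16; heap: [0-5 ALLOC][6-15 ALLOC][16-22 ALLOC][23-23 FREE]
Op 5: free(b) -> (freed b); heap: [0-5 ALLOC][6-15 FREE][16-22 ALLOC][23-23 FREE]
Op 6: d = malloc(6) -> d = 6; heap: [0-5 ALLOC][6-11 ALLOC][12-15 FREE][16-22 ALLOC][23-23 FREE]
Op 7: e = malloc(1) -> e = 12; heap: [0-5 ALLOC][6-11 ALLOC][12-12 ALLOC][13-15 FREE][16-22 ALLOC][23-23 FREE]
free(c): c = 16 -> block [16-22 ALLOC]; mark free, coalesce with adjacent free neighbors -> [0-5 ALLOC][6-11 ALLOC][12-12 ALLOC][13-23 FREE]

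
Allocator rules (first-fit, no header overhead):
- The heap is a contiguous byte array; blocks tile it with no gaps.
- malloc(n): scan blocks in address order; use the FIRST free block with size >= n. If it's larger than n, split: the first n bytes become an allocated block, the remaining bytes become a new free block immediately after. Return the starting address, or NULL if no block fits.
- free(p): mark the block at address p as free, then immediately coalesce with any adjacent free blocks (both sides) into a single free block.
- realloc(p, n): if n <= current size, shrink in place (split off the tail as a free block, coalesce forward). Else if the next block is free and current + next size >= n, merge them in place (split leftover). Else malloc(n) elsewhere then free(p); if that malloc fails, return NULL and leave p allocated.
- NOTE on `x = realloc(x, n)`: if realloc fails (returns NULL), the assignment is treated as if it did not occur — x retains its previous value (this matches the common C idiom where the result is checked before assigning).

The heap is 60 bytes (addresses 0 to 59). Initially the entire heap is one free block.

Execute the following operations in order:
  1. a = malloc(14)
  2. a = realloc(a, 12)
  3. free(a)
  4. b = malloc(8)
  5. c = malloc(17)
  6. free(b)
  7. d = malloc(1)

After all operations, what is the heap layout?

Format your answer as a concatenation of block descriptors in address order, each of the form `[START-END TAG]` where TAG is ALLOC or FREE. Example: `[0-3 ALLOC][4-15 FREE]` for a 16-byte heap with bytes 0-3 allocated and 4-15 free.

Answer: [0-0 ALLOC][1-7 FREE][8-24 ALLOC][25-59 FREE]

Derivation:
Op 1: a = malloc(14) -> a = 0; heap: [0-13 ALLOC][14-59 FREE]
Op 2: a = realloc(a, 12) -> a = 0; heap: [0-11 ALLOC][12-59 FREE]
Op 3: free(a) -> (freed a); heap: [0-59 FREE]
Op 4: b = malloc(8) -> b = 0; heap: [0-7 ALLOC][8-59 FREE]
Op 5: c = malloc(17) -> c = 8; heap: [0-7 ALLOC][8-24 ALLOC][25-59 FREE]
Op 6: free(b) -> (freed b); heap: [0-7 FREE][8-24 ALLOC][25-59 FREE]
Op 7: d = malloc(1) -> d = 0; heap: [0-0 ALLOC][1-7 FREE][8-24 ALLOC][25-59 FREE]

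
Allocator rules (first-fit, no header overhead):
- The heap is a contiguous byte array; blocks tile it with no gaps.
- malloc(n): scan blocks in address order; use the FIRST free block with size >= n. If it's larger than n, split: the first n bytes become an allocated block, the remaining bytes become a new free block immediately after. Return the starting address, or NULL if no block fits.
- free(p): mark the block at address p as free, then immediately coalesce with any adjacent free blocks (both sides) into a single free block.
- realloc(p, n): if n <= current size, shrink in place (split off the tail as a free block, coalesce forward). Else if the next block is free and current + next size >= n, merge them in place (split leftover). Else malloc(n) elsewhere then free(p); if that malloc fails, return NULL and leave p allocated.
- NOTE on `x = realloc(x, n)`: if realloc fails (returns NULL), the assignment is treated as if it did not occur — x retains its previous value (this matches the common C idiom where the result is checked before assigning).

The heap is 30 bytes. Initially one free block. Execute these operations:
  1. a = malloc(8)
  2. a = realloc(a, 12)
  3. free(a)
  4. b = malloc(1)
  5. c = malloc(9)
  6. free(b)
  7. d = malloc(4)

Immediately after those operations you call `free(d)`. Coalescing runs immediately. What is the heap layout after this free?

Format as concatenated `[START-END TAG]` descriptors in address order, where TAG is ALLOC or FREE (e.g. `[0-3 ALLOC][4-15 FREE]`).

Answer: [0-0 FREE][1-9 ALLOC][10-29 FREE]

Derivation:
Op 1: a = malloc(8) -> a = 0; heap: [0-7 ALLOC][8-29 FREE]
Op 2: a = realloc(a, 12) -> a = 0; heap: [0-11 ALLOC][12-29 FREE]
Op 3: free(a) -> (freed a); heap: [0-29 FREE]
Op 4: b = malloc(1) -> b = 0; heap: [0-0 ALLOC][1-29 FREE]
Op 5: c = malloc(9) -> c = 1; heap: [0-0 ALLOC][1-9 ALLOC][10-29 FREE]
Op 6: free(b) -> (freed b); heap: [0-0 FREE][1-9 ALLOC][10-29 FREE]
Op 7: d = malloc(4) -> d = 10; heap: [0-0 FREE][1-9 ALLOC][10-13 ALLOC][14-29 FREE]
free(d): d = 10 -> block [10-13 ALLOC]; mark free, coalesce with adjacent free neighbors -> [0-0 FREE][1-9 ALLOC][10-29 FREE]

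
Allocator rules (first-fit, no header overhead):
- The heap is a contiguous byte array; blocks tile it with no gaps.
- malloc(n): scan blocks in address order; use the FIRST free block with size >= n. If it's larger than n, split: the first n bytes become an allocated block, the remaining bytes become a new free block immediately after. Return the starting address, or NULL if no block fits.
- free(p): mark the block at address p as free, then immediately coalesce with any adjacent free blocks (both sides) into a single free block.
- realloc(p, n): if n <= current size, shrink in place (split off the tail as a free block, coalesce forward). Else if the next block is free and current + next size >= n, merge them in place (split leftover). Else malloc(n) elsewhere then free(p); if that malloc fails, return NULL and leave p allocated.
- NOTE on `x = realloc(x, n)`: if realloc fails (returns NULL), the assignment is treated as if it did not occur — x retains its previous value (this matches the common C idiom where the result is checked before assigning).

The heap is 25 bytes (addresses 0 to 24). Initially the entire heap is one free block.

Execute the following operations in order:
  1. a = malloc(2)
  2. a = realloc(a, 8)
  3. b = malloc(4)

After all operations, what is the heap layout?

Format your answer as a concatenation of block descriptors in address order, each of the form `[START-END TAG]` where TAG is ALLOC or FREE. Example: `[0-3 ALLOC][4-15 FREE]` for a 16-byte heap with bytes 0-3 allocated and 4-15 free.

Answer: [0-7 ALLOC][8-11 ALLOC][12-24 FREE]

Derivation:
Op 1: a = malloc(2) -> a = 0; heap: [0-1 ALLOC][2-24 FREE]
Op 2: a = realloc(a, 8) -> a = 0; heap: [0-7 ALLOC][8-24 FREE]
Op 3: b = malloc(4) -> b = 8; heap: [0-7 ALLOC][8-11 ALLOC][12-24 FREE]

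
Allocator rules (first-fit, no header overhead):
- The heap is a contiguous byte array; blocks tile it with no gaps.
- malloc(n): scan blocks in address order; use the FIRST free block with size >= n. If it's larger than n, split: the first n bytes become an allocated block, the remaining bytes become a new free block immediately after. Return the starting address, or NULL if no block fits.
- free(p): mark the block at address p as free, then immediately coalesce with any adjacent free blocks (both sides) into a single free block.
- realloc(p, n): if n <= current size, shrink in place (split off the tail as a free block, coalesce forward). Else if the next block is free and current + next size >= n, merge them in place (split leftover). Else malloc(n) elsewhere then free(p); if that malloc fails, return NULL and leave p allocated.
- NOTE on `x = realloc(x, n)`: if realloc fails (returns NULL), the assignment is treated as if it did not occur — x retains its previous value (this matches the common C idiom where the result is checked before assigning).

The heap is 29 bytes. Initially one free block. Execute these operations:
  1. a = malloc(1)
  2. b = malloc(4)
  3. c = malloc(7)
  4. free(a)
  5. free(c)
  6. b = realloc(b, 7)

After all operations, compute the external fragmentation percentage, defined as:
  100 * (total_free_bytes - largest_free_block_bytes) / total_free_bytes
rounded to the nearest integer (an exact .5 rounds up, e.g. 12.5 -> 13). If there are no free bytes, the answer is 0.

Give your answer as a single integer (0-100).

Op 1: a = malloc(1) -> a = 0; heap: [0-0 ALLOC][1-28 FREE]
Op 2: b = malloc(4) -> b = 1; heap: [0-0 ALLOC][1-4 ALLOC][5-28 FREE]
Op 3: c = malloc(7) -> c = 5; heap: [0-0 ALLOC][1-4 ALLOC][5-11 ALLOC][12-28 FREE]
Op 4: free(a) -> (freed a); heap: [0-0 FREE][1-4 ALLOC][5-11 ALLOC][12-28 FREE]
Op 5: free(c) -> (freed c); heap: [0-0 FREE][1-4 ALLOC][5-28 FREE]
Op 6: b = realloc(b, 7) -> b = 1; heap: [0-0 FREE][1-7 ALLOC][8-28 FREE]
Free blocks: [1 21] total_free=22 largest=21 -> 100*(22-21)/22 = 100/22 ≈ 4.545 -> rounds to 5

Answer: 5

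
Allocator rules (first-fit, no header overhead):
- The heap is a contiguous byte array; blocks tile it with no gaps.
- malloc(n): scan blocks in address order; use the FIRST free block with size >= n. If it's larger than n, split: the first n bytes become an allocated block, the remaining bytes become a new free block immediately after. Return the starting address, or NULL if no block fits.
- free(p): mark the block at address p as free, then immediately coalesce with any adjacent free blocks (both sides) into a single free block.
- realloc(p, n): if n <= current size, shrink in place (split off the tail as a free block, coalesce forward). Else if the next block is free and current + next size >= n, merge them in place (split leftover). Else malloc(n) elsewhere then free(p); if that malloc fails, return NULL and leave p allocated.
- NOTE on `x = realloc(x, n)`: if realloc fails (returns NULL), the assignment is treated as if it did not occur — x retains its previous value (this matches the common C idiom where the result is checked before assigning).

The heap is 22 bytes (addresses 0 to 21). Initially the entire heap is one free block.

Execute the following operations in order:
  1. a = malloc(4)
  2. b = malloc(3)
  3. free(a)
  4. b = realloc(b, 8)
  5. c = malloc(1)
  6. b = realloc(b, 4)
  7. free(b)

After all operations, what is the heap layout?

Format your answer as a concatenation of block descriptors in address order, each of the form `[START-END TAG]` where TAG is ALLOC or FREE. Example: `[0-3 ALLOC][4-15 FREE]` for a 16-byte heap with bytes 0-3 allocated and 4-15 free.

Answer: [0-0 ALLOC][1-21 FREE]

Derivation:
Op 1: a = malloc(4) -> a = 0; heap: [0-3 ALLOC][4-21 FREE]
Op 2: b = malloc(3) -> b = 4; heap: [0-3 ALLOC][4-6 ALLOC][7-21 FREE]
Op 3: free(a) -> (freed a); heap: [0-3 FREE][4-6 ALLOC][7-21 FREE]
Op 4: b = realloc(b, 8) -> b = 4; heap: [0-3 FREE][4-11 ALLOC][12-21 FREE]
Op 5: c = malloc(1) -> c = 0; heap: [0-0 ALLOC][1-3 FREE][4-11 ALLOC][12-21 FREE]
Op 6: b = realloc(b, 4) -> b = 4; heap: [0-0 ALLOC][1-3 FREE][4-7 ALLOC][8-21 FREE]
Op 7: free(b) -> (freed b); heap: [0-0 ALLOC][1-21 FREE]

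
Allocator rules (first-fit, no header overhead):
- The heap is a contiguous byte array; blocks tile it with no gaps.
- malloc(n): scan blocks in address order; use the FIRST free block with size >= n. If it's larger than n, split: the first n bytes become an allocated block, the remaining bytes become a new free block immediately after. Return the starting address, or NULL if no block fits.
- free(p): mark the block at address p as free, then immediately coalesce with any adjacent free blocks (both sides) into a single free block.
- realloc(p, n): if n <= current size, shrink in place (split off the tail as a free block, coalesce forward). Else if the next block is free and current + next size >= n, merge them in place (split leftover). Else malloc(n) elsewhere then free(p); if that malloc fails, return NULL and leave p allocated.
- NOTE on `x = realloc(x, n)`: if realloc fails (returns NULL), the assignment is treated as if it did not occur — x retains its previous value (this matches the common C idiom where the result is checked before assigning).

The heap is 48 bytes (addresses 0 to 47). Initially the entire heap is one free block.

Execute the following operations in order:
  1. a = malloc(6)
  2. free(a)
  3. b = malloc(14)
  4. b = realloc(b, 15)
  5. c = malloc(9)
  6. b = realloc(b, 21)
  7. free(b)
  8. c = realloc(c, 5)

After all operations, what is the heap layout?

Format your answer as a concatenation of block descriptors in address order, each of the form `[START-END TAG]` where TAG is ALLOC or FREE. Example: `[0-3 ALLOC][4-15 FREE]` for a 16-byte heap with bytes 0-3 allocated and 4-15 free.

Answer: [0-14 FREE][15-19 ALLOC][20-47 FREE]

Derivation:
Op 1: a = malloc(6) -> a = 0; heap: [0-5 ALLOC][6-47 FREE]
Op 2: free(a) -> (freed a); heap: [0-47 FREE]
Op 3: b = malloc(14) -> b = 0; heap: [0-13 ALLOC][14-47 FREE]
Op 4: b = realloc(b, 15) -> b = 0; heap: [0-14 ALLOC][15-47 FREE]
Op 5: c = malloc(9) -> c = 15; heap: [0-14 ALLOC][15-23 ALLOC][24-47 FREE]
Op 6: b = realloc(b, 21) -> b = 24; heap: [0-14 FREE][15-23 ALLOC][24-44 ALLOC][45-47 FREE]
Op 7: free(b) -> (freed b); heap: [0-14 FREE][15-23 ALLOC][24-47 FREE]
Op 8: c = realloc(c, 5) -> c = 15; heap: [0-14 FREE][15-19 ALLOC][20-47 FREE]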